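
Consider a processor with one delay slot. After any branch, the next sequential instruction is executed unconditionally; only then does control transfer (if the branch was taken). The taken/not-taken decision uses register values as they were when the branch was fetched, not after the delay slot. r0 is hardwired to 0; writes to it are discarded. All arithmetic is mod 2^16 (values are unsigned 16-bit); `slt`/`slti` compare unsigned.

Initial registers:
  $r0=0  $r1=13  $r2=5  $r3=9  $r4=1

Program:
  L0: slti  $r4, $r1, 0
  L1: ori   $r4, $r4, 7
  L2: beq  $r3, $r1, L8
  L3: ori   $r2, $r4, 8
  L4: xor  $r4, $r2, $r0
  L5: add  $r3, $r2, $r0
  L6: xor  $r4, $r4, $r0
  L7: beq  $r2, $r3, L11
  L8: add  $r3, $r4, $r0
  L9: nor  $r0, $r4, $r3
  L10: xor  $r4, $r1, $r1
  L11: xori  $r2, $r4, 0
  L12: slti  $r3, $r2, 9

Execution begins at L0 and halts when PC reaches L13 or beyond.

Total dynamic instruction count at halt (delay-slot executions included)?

11

  step pc=0: slti  $r4, $r1, 0  regs=(0,13,5,9,0)
  step pc=1: ori   $r4, $r4, 7  regs=(0,13,5,9,7)
  step pc=2: beq  $r3, $r1, L8  cond=F  regs=(0,13,5,9,7)
  step pc=3: ori   $r2, $r4, 8  regs=(0,13,15,9,7)
  step pc=4: xor  $r4, $r2, $r0  regs=(0,13,15,9,15)
  step pc=5: add  $r3, $r2, $r0  regs=(0,13,15,15,15)
  step pc=6: xor  $r4, $r4, $r0  regs=(0,13,15,15,15)
  step pc=7: beq  $r2, $r3, L11  cond=T  regs=(0,13,15,15,15)
  step pc=8: add  $r3, $r4, $r0  regs=(0,13,15,15,15)
  step pc=11: xori  $r2, $r4, 0  regs=(0,13,15,15,15)
  step pc=12: slti  $r3, $r2, 9  regs=(0,13,15,0,15)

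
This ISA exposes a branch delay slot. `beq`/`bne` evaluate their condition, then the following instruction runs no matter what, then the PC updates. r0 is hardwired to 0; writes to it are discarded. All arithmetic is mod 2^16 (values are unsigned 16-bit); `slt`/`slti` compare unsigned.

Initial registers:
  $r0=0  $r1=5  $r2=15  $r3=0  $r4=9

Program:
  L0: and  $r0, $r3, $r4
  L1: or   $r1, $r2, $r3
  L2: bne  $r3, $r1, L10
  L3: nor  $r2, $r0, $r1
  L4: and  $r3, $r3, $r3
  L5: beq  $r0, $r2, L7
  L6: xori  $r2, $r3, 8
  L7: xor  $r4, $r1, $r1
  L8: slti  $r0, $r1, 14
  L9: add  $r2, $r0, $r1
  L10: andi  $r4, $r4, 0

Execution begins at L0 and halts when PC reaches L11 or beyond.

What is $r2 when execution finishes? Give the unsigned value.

[0] and  $r0, $r3, $r4  →  {$r0:0, $r1:5, $r2:15, $r3:0, $r4:9}
[1] or   $r1, $r2, $r3  →  {$r0:0, $r1:15, $r2:15, $r3:0, $r4:9}
[2] bne  $r3, $r1, L10  →  {$r0:0, $r1:15, $r2:15, $r3:0, $r4:9}  ⟨branch taken⟩
[3] nor  $r2, $r0, $r1  →  {$r0:0, $r1:15, $r2:65520, $r3:0, $r4:9}
[10] andi  $r4, $r4, 0  →  {$r0:0, $r1:15, $r2:65520, $r3:0, $r4:0}

65520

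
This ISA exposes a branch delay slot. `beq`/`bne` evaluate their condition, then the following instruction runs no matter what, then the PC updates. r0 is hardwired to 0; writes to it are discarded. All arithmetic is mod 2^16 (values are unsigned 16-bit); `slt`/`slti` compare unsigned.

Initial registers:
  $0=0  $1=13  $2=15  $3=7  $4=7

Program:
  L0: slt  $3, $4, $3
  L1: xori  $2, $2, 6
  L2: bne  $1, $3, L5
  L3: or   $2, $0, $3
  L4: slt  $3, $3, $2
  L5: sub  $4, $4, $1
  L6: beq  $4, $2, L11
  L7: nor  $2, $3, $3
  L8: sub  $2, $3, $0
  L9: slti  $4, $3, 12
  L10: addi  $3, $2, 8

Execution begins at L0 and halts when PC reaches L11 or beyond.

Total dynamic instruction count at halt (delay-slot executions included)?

10

PC=0  slt  $3, $4, $3        | $0=0 $1=13 $2=15 $3=0 $4=7
PC=1  xori  $2, $2, 6        | $0=0 $1=13 $2=9 $3=0 $4=7
PC=2  bne  $1, $3, L5        | $0=0 $1=13 $2=9 $3=0 $4=7  [TAKEN]
PC=3  or   $2, $0, $3        | $0=0 $1=13 $2=0 $3=0 $4=7
PC=5  sub  $4, $4, $1        | $0=0 $1=13 $2=0 $3=0 $4=65530
PC=6  beq  $4, $2, L11       | $0=0 $1=13 $2=0 $3=0 $4=65530  [not taken]
PC=7  nor  $2, $3, $3        | $0=0 $1=13 $2=65535 $3=0 $4=65530
PC=8  sub  $2, $3, $0        | $0=0 $1=13 $2=0 $3=0 $4=65530
PC=9  slti  $4, $3, 12       | $0=0 $1=13 $2=0 $3=0 $4=1
PC=10 addi  $3, $2, 8        | $0=0 $1=13 $2=0 $3=8 $4=1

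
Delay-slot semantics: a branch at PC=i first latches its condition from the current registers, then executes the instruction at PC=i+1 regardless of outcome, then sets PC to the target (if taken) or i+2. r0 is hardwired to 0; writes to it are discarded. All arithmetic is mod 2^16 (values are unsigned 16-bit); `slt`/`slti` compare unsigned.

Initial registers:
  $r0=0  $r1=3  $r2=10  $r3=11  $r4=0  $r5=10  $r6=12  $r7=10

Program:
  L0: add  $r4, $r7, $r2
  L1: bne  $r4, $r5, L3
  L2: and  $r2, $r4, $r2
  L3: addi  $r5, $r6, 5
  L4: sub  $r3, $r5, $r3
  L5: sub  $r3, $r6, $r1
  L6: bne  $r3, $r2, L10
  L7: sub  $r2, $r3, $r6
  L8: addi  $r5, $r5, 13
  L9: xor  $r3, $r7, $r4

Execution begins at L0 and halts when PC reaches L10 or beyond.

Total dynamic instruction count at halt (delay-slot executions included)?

  step pc=0: add  $r4, $r7, $r2  regs=(0,3,10,11,20,10,12,10)
  step pc=1: bne  $r4, $r5, L3  cond=T  regs=(0,3,10,11,20,10,12,10)
  step pc=2: and  $r2, $r4, $r2  regs=(0,3,0,11,20,10,12,10)
  step pc=3: addi  $r5, $r6, 5  regs=(0,3,0,11,20,17,12,10)
  step pc=4: sub  $r3, $r5, $r3  regs=(0,3,0,6,20,17,12,10)
  step pc=5: sub  $r3, $r6, $r1  regs=(0,3,0,9,20,17,12,10)
  step pc=6: bne  $r3, $r2, L10  cond=T  regs=(0,3,0,9,20,17,12,10)
  step pc=7: sub  $r2, $r3, $r6  regs=(0,3,65533,9,20,17,12,10)

8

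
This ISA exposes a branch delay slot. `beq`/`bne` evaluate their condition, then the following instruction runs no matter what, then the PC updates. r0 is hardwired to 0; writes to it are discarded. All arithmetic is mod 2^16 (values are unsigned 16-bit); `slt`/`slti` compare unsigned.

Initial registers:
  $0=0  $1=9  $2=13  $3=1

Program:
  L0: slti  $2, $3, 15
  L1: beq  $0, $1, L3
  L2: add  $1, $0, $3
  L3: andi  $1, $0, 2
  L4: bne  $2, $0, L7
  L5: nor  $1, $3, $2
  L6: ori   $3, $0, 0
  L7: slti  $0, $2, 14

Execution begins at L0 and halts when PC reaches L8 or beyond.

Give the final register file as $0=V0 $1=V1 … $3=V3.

$0=0 $1=65534 $2=1 $3=1

PC=0  slti  $2, $3, 15       | $0=0 $1=9 $2=1 $3=1
PC=1  beq  $0, $1, L3        | $0=0 $1=9 $2=1 $3=1  [not taken]
PC=2  add  $1, $0, $3        | $0=0 $1=1 $2=1 $3=1
PC=3  andi  $1, $0, 2        | $0=0 $1=0 $2=1 $3=1
PC=4  bne  $2, $0, L7        | $0=0 $1=0 $2=1 $3=1  [TAKEN]
PC=5  nor  $1, $3, $2        | $0=0 $1=65534 $2=1 $3=1
PC=7  slti  $0, $2, 14       | $0=0 $1=65534 $2=1 $3=1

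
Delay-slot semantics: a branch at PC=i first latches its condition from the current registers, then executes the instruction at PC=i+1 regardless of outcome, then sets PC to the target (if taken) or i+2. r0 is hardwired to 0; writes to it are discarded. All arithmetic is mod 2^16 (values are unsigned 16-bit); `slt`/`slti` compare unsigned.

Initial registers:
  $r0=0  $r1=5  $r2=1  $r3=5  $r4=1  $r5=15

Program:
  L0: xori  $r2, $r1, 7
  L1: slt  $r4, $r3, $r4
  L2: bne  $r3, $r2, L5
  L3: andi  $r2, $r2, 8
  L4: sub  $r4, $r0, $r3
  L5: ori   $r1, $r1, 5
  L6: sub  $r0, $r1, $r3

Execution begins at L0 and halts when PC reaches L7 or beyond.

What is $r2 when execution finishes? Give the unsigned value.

0

PC=0  xori  $r2, $r1, 7      | $r0=0 $r1=5 $r2=2 $r3=5 $r4=1 $r5=15
PC=1  slt  $r4, $r3, $r4     | $r0=0 $r1=5 $r2=2 $r3=5 $r4=0 $r5=15
PC=2  bne  $r3, $r2, L5      | $r0=0 $r1=5 $r2=2 $r3=5 $r4=0 $r5=15  [TAKEN]
PC=3  andi  $r2, $r2, 8      | $r0=0 $r1=5 $r2=0 $r3=5 $r4=0 $r5=15
PC=5  ori   $r1, $r1, 5      | $r0=0 $r1=5 $r2=0 $r3=5 $r4=0 $r5=15
PC=6  sub  $r0, $r1, $r3     | $r0=0 $r1=5 $r2=0 $r3=5 $r4=0 $r5=15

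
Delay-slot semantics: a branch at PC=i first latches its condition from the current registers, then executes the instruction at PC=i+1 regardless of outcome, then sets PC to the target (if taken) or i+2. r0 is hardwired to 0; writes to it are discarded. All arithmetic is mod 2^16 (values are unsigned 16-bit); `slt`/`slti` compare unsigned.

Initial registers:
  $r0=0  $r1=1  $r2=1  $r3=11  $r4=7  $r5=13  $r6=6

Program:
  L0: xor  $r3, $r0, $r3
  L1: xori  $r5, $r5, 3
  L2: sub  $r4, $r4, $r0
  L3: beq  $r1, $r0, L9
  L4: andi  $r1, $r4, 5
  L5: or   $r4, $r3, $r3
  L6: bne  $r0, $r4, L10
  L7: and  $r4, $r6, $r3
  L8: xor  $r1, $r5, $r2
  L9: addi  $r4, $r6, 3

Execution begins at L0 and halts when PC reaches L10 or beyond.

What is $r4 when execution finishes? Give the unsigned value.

2

#0 xor  $r3, $r0, $r3 ; 0/1/1/11/7/13/6
#1 xori  $r5, $r5, 3 ; 0/1/1/11/7/14/6
#2 sub  $r4, $r4, $r0 ; 0/1/1/11/7/14/6
#3 beq  $r1, $r0, L9 ; 0/1/1/11/7/14/6 ; →fallthru
#4 andi  $r1, $r4, 5 ; 0/5/1/11/7/14/6
#5 or   $r4, $r3, $r3 ; 0/5/1/11/11/14/6
#6 bne  $r0, $r4, L10 ; 0/5/1/11/11/14/6 ; →target
#7 and  $r4, $r6, $r3 ; 0/5/1/11/2/14/6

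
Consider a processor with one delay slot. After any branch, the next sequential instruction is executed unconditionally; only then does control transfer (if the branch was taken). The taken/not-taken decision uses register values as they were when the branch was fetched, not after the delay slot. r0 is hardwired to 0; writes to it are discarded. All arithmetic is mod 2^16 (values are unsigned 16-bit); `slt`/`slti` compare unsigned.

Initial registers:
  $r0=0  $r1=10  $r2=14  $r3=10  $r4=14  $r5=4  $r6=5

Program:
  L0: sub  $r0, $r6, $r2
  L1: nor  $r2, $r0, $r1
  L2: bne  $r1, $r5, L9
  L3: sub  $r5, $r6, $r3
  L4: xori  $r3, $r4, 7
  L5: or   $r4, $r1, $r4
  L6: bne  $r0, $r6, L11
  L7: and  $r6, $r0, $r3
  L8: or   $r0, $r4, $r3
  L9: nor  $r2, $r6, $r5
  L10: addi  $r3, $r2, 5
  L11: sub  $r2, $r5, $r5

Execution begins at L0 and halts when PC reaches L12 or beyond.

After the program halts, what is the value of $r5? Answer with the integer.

PC=0  sub  $r0, $r6, $r2     | $r0=0 $r1=10 $r2=14 $r3=10 $r4=14 $r5=4 $r6=5
PC=1  nor  $r2, $r0, $r1     | $r0=0 $r1=10 $r2=65525 $r3=10 $r4=14 $r5=4 $r6=5
PC=2  bne  $r1, $r5, L9      | $r0=0 $r1=10 $r2=65525 $r3=10 $r4=14 $r5=4 $r6=5  [TAKEN]
PC=3  sub  $r5, $r6, $r3     | $r0=0 $r1=10 $r2=65525 $r3=10 $r4=14 $r5=65531 $r6=5
PC=9  nor  $r2, $r6, $r5     | $r0=0 $r1=10 $r2=0 $r3=10 $r4=14 $r5=65531 $r6=5
PC=10 addi  $r3, $r2, 5      | $r0=0 $r1=10 $r2=0 $r3=5 $r4=14 $r5=65531 $r6=5
PC=11 sub  $r2, $r5, $r5     | $r0=0 $r1=10 $r2=0 $r3=5 $r4=14 $r5=65531 $r6=5

65531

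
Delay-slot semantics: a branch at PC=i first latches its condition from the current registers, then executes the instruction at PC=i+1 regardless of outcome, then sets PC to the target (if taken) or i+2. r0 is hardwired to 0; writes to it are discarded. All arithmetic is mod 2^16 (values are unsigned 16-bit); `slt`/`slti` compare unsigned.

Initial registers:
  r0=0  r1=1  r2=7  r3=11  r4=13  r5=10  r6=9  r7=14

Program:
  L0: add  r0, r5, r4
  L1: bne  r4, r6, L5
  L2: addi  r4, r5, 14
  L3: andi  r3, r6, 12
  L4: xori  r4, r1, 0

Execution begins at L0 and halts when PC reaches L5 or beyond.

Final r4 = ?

#0 add  r0, r5, r4 ; 0/1/7/11/13/10/9/14
#1 bne  r4, r6, L5 ; 0/1/7/11/13/10/9/14 ; →target
#2 addi  r4, r5, 14 ; 0/1/7/11/24/10/9/14

24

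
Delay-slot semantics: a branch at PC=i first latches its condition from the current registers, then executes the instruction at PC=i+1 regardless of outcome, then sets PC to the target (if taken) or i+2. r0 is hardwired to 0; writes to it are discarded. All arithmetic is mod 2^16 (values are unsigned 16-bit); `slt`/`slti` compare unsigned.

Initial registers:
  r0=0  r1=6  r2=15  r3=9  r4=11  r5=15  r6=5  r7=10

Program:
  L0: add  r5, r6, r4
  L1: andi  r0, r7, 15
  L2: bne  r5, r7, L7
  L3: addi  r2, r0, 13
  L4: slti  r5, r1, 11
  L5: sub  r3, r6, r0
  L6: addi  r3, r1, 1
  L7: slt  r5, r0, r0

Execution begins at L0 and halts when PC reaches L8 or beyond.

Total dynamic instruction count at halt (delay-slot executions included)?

  step pc=0: add  r5, r6, r4  regs=(0,6,15,9,11,16,5,10)
  step pc=1: andi  r0, r7, 15  regs=(0,6,15,9,11,16,5,10)
  step pc=2: bne  r5, r7, L7  cond=T  regs=(0,6,15,9,11,16,5,10)
  step pc=3: addi  r2, r0, 13  regs=(0,6,13,9,11,16,5,10)
  step pc=7: slt  r5, r0, r0  regs=(0,6,13,9,11,0,5,10)

5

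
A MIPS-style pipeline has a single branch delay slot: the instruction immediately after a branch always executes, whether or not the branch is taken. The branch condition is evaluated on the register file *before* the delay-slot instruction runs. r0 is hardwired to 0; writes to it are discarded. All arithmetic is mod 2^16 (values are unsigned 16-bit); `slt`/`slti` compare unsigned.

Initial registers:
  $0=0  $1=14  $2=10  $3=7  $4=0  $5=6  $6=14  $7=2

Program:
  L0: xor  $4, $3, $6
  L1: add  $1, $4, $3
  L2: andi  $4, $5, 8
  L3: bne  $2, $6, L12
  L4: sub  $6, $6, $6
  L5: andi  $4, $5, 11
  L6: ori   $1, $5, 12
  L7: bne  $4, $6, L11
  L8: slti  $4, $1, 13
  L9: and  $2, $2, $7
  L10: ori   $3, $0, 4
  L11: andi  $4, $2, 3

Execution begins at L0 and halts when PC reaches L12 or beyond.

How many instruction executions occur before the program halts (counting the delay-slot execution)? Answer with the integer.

  step pc=0: xor  $4, $3, $6  regs=(0,14,10,7,9,6,14,2)
  step pc=1: add  $1, $4, $3  regs=(0,16,10,7,9,6,14,2)
  step pc=2: andi  $4, $5, 8  regs=(0,16,10,7,0,6,14,2)
  step pc=3: bne  $2, $6, L12  cond=T  regs=(0,16,10,7,0,6,14,2)
  step pc=4: sub  $6, $6, $6  regs=(0,16,10,7,0,6,0,2)

5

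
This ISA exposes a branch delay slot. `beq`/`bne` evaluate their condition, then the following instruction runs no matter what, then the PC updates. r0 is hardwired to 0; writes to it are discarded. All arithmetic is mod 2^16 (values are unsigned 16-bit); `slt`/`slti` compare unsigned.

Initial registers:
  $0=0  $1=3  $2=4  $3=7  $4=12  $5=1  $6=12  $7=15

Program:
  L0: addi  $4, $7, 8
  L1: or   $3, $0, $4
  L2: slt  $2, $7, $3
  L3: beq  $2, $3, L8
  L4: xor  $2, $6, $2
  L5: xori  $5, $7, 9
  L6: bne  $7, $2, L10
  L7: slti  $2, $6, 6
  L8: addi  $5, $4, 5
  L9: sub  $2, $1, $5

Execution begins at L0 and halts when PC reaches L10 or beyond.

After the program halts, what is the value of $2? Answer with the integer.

0

PC=0  addi  $4, $7, 8        | $0=0 $1=3 $2=4 $3=7 $4=23 $5=1 $6=12 $7=15
PC=1  or   $3, $0, $4        | $0=0 $1=3 $2=4 $3=23 $4=23 $5=1 $6=12 $7=15
PC=2  slt  $2, $7, $3        | $0=0 $1=3 $2=1 $3=23 $4=23 $5=1 $6=12 $7=15
PC=3  beq  $2, $3, L8        | $0=0 $1=3 $2=1 $3=23 $4=23 $5=1 $6=12 $7=15  [not taken]
PC=4  xor  $2, $6, $2        | $0=0 $1=3 $2=13 $3=23 $4=23 $5=1 $6=12 $7=15
PC=5  xori  $5, $7, 9        | $0=0 $1=3 $2=13 $3=23 $4=23 $5=6 $6=12 $7=15
PC=6  bne  $7, $2, L10       | $0=0 $1=3 $2=13 $3=23 $4=23 $5=6 $6=12 $7=15  [TAKEN]
PC=7  slti  $2, $6, 6        | $0=0 $1=3 $2=0 $3=23 $4=23 $5=6 $6=12 $7=15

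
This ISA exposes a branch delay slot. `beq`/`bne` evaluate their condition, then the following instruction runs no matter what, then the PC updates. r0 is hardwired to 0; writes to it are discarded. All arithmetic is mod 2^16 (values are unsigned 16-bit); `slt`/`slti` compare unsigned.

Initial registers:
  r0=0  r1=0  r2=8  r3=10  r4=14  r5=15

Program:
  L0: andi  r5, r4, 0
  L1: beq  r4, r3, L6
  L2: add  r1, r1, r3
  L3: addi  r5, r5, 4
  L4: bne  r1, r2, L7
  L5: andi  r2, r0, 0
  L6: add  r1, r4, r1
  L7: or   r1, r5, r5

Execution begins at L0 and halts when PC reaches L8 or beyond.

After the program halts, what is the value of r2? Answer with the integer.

#0 andi  r5, r4, 0 ; 0/0/8/10/14/0
#1 beq  r4, r3, L6 ; 0/0/8/10/14/0 ; →fallthru
#2 add  r1, r1, r3 ; 0/10/8/10/14/0
#3 addi  r5, r5, 4 ; 0/10/8/10/14/4
#4 bne  r1, r2, L7 ; 0/10/8/10/14/4 ; →target
#5 andi  r2, r0, 0 ; 0/10/0/10/14/4
#7 or   r1, r5, r5 ; 0/4/0/10/14/4

0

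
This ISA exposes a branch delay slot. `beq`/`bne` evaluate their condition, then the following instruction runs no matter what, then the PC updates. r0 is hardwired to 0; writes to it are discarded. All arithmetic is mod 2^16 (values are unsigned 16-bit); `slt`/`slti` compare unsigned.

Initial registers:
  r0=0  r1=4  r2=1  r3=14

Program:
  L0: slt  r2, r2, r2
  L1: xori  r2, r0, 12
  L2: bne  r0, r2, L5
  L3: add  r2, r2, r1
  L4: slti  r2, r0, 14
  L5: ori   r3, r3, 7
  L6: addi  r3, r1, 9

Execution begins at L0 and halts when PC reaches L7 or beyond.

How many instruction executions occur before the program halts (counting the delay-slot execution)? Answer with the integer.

  step pc=0: slt  r2, r2, r2  regs=(0,4,0,14)
  step pc=1: xori  r2, r0, 12  regs=(0,4,12,14)
  step pc=2: bne  r0, r2, L5  cond=T  regs=(0,4,12,14)
  step pc=3: add  r2, r2, r1  regs=(0,4,16,14)
  step pc=5: ori   r3, r3, 7  regs=(0,4,16,15)
  step pc=6: addi  r3, r1, 9  regs=(0,4,16,13)

6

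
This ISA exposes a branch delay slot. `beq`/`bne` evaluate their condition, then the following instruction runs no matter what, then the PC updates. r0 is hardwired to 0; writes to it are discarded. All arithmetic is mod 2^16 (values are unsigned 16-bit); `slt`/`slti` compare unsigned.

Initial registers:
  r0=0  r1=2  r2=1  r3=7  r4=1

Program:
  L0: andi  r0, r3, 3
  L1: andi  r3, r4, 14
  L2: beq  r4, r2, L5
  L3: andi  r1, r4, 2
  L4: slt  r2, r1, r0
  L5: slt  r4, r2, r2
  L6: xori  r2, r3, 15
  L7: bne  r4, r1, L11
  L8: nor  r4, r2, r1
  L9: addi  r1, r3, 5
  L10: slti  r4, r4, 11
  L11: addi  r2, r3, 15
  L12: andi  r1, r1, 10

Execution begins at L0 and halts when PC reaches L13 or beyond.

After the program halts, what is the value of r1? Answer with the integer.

  step pc=0: andi  r0, r3, 3  regs=(0,2,1,7,1)
  step pc=1: andi  r3, r4, 14  regs=(0,2,1,0,1)
  step pc=2: beq  r4, r2, L5  cond=T  regs=(0,2,1,0,1)
  step pc=3: andi  r1, r4, 2  regs=(0,0,1,0,1)
  step pc=5: slt  r4, r2, r2  regs=(0,0,1,0,0)
  step pc=6: xori  r2, r3, 15  regs=(0,0,15,0,0)
  step pc=7: bne  r4, r1, L11  cond=F  regs=(0,0,15,0,0)
  step pc=8: nor  r4, r2, r1  regs=(0,0,15,0,65520)
  step pc=9: addi  r1, r3, 5  regs=(0,5,15,0,65520)
  step pc=10: slti  r4, r4, 11  regs=(0,5,15,0,0)
  step pc=11: addi  r2, r3, 15  regs=(0,5,15,0,0)
  step pc=12: andi  r1, r1, 10  regs=(0,0,15,0,0)

0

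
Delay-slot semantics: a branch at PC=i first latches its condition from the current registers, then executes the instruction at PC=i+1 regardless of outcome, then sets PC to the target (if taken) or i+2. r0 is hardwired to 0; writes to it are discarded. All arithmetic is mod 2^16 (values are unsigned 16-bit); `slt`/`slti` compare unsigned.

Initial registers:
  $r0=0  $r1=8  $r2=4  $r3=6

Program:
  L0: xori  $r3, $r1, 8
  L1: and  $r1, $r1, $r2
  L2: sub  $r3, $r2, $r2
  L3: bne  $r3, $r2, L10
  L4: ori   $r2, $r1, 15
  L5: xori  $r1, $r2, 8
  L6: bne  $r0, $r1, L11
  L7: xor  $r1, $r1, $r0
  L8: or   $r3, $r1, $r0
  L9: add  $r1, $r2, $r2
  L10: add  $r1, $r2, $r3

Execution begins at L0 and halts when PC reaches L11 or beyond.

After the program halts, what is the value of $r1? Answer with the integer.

15

[0] xori  $r3, $r1, 8  →  {$r0:0, $r1:8, $r2:4, $r3:0}
[1] and  $r1, $r1, $r2  →  {$r0:0, $r1:0, $r2:4, $r3:0}
[2] sub  $r3, $r2, $r2  →  {$r0:0, $r1:0, $r2:4, $r3:0}
[3] bne  $r3, $r2, L10  →  {$r0:0, $r1:0, $r2:4, $r3:0}  ⟨branch taken⟩
[4] ori   $r2, $r1, 15  →  {$r0:0, $r1:0, $r2:15, $r3:0}
[10] add  $r1, $r2, $r3  →  {$r0:0, $r1:15, $r2:15, $r3:0}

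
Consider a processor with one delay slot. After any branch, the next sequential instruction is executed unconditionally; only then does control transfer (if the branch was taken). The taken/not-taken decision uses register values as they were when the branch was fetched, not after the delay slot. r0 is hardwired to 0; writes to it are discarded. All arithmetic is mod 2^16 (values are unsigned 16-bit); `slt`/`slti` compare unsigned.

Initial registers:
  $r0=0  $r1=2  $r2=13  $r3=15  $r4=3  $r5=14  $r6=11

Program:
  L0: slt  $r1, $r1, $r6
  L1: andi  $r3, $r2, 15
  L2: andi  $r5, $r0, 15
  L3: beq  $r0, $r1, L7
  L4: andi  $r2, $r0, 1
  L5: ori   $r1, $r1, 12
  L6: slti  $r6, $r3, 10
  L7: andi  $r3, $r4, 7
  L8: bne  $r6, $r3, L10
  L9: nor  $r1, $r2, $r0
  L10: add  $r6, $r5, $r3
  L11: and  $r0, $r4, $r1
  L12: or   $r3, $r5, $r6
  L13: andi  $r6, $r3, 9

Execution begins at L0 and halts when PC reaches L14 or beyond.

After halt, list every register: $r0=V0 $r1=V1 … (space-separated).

[0] slt  $r1, $r1, $r6  →  {$r0:0, $r1:1, $r2:13, $r3:15, $r4:3, $r5:14, $r6:11}
[1] andi  $r3, $r2, 15  →  {$r0:0, $r1:1, $r2:13, $r3:13, $r4:3, $r5:14, $r6:11}
[2] andi  $r5, $r0, 15  →  {$r0:0, $r1:1, $r2:13, $r3:13, $r4:3, $r5:0, $r6:11}
[3] beq  $r0, $r1, L7  →  {$r0:0, $r1:1, $r2:13, $r3:13, $r4:3, $r5:0, $r6:11}  ⟨branch fallthrough⟩
[4] andi  $r2, $r0, 1  →  {$r0:0, $r1:1, $r2:0, $r3:13, $r4:3, $r5:0, $r6:11}
[5] ori   $r1, $r1, 12  →  {$r0:0, $r1:13, $r2:0, $r3:13, $r4:3, $r5:0, $r6:11}
[6] slti  $r6, $r3, 10  →  {$r0:0, $r1:13, $r2:0, $r3:13, $r4:3, $r5:0, $r6:0}
[7] andi  $r3, $r4, 7  →  {$r0:0, $r1:13, $r2:0, $r3:3, $r4:3, $r5:0, $r6:0}
[8] bne  $r6, $r3, L10  →  {$r0:0, $r1:13, $r2:0, $r3:3, $r4:3, $r5:0, $r6:0}  ⟨branch taken⟩
[9] nor  $r1, $r2, $r0  →  {$r0:0, $r1:65535, $r2:0, $r3:3, $r4:3, $r5:0, $r6:0}
[10] add  $r6, $r5, $r3  →  {$r0:0, $r1:65535, $r2:0, $r3:3, $r4:3, $r5:0, $r6:3}
[11] and  $r0, $r4, $r1  →  {$r0:0, $r1:65535, $r2:0, $r3:3, $r4:3, $r5:0, $r6:3}
[12] or   $r3, $r5, $r6  →  {$r0:0, $r1:65535, $r2:0, $r3:3, $r4:3, $r5:0, $r6:3}
[13] andi  $r6, $r3, 9  →  {$r0:0, $r1:65535, $r2:0, $r3:3, $r4:3, $r5:0, $r6:1}

$r0=0 $r1=65535 $r2=0 $r3=3 $r4=3 $r5=0 $r6=1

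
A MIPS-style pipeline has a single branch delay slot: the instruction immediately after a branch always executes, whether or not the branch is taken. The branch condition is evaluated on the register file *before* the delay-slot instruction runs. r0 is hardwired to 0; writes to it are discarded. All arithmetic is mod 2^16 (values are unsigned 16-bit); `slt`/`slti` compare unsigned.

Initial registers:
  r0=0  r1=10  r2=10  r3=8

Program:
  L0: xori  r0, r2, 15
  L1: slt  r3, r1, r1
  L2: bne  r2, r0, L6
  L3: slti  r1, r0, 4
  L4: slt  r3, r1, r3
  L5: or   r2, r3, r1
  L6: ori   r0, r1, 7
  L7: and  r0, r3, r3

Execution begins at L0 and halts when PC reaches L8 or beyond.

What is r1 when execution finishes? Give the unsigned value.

[0] xori  r0, r2, 15  →  {r0:0, r1:10, r2:10, r3:8}
[1] slt  r3, r1, r1  →  {r0:0, r1:10, r2:10, r3:0}
[2] bne  r2, r0, L6  →  {r0:0, r1:10, r2:10, r3:0}  ⟨branch taken⟩
[3] slti  r1, r0, 4  →  {r0:0, r1:1, r2:10, r3:0}
[6] ori   r0, r1, 7  →  {r0:0, r1:1, r2:10, r3:0}
[7] and  r0, r3, r3  →  {r0:0, r1:1, r2:10, r3:0}

1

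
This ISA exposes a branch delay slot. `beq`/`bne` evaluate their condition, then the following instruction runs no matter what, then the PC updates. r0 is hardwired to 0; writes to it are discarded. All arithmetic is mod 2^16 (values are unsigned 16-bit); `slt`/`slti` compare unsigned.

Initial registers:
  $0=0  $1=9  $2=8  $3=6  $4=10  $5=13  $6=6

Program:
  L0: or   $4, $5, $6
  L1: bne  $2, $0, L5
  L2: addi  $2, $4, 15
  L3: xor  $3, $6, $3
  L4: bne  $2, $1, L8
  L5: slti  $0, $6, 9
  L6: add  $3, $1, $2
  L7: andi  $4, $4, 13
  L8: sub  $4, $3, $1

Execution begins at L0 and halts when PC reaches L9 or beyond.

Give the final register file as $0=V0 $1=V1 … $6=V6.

$0=0 $1=9 $2=30 $3=39 $4=30 $5=13 $6=6

[0] or   $4, $5, $6  →  {$0:0, $1:9, $2:8, $3:6, $4:15, $5:13, $6:6}
[1] bne  $2, $0, L5  →  {$0:0, $1:9, $2:8, $3:6, $4:15, $5:13, $6:6}  ⟨branch taken⟩
[2] addi  $2, $4, 15  →  {$0:0, $1:9, $2:30, $3:6, $4:15, $5:13, $6:6}
[5] slti  $0, $6, 9  →  {$0:0, $1:9, $2:30, $3:6, $4:15, $5:13, $6:6}
[6] add  $3, $1, $2  →  {$0:0, $1:9, $2:30, $3:39, $4:15, $5:13, $6:6}
[7] andi  $4, $4, 13  →  {$0:0, $1:9, $2:30, $3:39, $4:13, $5:13, $6:6}
[8] sub  $4, $3, $1  →  {$0:0, $1:9, $2:30, $3:39, $4:30, $5:13, $6:6}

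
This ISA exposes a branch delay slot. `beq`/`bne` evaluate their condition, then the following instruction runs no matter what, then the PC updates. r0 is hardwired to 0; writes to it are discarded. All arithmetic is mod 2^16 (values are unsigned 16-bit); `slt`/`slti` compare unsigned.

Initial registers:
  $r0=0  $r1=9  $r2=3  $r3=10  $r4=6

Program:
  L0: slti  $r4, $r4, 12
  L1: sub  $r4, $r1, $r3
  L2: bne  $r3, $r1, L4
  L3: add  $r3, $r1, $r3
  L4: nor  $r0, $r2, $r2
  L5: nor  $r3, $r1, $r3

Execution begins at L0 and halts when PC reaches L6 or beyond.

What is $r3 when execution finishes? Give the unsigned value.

#0 slti  $r4, $r4, 12 ; 0/9/3/10/1
#1 sub  $r4, $r1, $r3 ; 0/9/3/10/65535
#2 bne  $r3, $r1, L4 ; 0/9/3/10/65535 ; →target
#3 add  $r3, $r1, $r3 ; 0/9/3/19/65535
#4 nor  $r0, $r2, $r2 ; 0/9/3/19/65535
#5 nor  $r3, $r1, $r3 ; 0/9/3/65508/65535

65508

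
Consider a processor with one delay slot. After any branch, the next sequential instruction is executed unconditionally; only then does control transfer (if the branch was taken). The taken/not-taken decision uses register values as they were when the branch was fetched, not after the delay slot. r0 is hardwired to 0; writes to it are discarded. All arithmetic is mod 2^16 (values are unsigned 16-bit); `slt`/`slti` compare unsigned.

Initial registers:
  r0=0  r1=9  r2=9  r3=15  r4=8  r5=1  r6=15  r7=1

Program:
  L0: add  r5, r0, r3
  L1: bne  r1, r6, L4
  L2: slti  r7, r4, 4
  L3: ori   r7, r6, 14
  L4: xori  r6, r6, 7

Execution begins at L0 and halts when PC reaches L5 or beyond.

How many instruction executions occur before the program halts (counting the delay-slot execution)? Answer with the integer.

[0] add  r5, r0, r3  →  {r0:0, r1:9, r2:9, r3:15, r4:8, r5:15, r6:15, r7:1}
[1] bne  r1, r6, L4  →  {r0:0, r1:9, r2:9, r3:15, r4:8, r5:15, r6:15, r7:1}  ⟨branch taken⟩
[2] slti  r7, r4, 4  →  {r0:0, r1:9, r2:9, r3:15, r4:8, r5:15, r6:15, r7:0}
[4] xori  r6, r6, 7  →  {r0:0, r1:9, r2:9, r3:15, r4:8, r5:15, r6:8, r7:0}

4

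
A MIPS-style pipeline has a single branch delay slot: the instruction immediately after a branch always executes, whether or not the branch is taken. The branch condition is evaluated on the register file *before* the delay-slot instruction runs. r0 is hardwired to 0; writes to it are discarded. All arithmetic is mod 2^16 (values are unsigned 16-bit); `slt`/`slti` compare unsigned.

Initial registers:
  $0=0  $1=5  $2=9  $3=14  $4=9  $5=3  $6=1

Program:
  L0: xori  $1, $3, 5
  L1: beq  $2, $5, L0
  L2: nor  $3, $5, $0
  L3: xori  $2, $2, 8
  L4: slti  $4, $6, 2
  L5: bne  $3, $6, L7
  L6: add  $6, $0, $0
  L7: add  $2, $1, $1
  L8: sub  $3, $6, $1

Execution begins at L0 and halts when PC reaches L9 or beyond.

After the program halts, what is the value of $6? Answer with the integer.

0

[0] xori  $1, $3, 5  →  {$0:0, $1:11, $2:9, $3:14, $4:9, $5:3, $6:1}
[1] beq  $2, $5, L0  →  {$0:0, $1:11, $2:9, $3:14, $4:9, $5:3, $6:1}  ⟨branch fallthrough⟩
[2] nor  $3, $5, $0  →  {$0:0, $1:11, $2:9, $3:65532, $4:9, $5:3, $6:1}
[3] xori  $2, $2, 8  →  {$0:0, $1:11, $2:1, $3:65532, $4:9, $5:3, $6:1}
[4] slti  $4, $6, 2  →  {$0:0, $1:11, $2:1, $3:65532, $4:1, $5:3, $6:1}
[5] bne  $3, $6, L7  →  {$0:0, $1:11, $2:1, $3:65532, $4:1, $5:3, $6:1}  ⟨branch taken⟩
[6] add  $6, $0, $0  →  {$0:0, $1:11, $2:1, $3:65532, $4:1, $5:3, $6:0}
[7] add  $2, $1, $1  →  {$0:0, $1:11, $2:22, $3:65532, $4:1, $5:3, $6:0}
[8] sub  $3, $6, $1  →  {$0:0, $1:11, $2:22, $3:65525, $4:1, $5:3, $6:0}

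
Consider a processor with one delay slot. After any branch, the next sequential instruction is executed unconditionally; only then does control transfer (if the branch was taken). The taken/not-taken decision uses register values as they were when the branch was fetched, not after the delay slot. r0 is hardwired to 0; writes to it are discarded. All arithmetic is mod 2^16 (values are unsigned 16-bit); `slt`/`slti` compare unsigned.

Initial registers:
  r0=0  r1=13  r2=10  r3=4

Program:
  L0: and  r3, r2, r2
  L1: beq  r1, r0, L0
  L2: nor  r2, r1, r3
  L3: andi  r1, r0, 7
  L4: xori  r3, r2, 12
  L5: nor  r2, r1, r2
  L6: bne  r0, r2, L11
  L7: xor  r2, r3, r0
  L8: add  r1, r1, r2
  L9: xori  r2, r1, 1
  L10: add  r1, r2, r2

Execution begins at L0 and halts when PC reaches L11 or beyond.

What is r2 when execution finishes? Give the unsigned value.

#0 and  r3, r2, r2 ; 0/13/10/10
#1 beq  r1, r0, L0 ; 0/13/10/10 ; →fallthru
#2 nor  r2, r1, r3 ; 0/13/65520/10
#3 andi  r1, r0, 7 ; 0/0/65520/10
#4 xori  r3, r2, 12 ; 0/0/65520/65532
#5 nor  r2, r1, r2 ; 0/0/15/65532
#6 bne  r0, r2, L11 ; 0/0/15/65532 ; →target
#7 xor  r2, r3, r0 ; 0/0/65532/65532

65532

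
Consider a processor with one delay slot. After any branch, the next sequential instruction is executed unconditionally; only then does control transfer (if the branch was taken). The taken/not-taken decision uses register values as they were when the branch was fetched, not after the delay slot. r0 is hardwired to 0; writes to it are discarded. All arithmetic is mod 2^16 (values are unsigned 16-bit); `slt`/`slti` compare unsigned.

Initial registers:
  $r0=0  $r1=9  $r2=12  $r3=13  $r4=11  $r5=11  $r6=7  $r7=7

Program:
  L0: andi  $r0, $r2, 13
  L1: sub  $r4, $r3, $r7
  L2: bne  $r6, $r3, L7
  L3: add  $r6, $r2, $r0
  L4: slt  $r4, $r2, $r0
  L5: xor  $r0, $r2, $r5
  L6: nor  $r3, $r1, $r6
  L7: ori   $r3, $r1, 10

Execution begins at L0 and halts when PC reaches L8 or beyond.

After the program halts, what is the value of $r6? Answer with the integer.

12

[0] andi  $r0, $r2, 13  →  {$r0:0, $r1:9, $r2:12, $r3:13, $r4:11, $r5:11, $r6:7, $r7:7}
[1] sub  $r4, $r3, $r7  →  {$r0:0, $r1:9, $r2:12, $r3:13, $r4:6, $r5:11, $r6:7, $r7:7}
[2] bne  $r6, $r3, L7  →  {$r0:0, $r1:9, $r2:12, $r3:13, $r4:6, $r5:11, $r6:7, $r7:7}  ⟨branch taken⟩
[3] add  $r6, $r2, $r0  →  {$r0:0, $r1:9, $r2:12, $r3:13, $r4:6, $r5:11, $r6:12, $r7:7}
[7] ori   $r3, $r1, 10  →  {$r0:0, $r1:9, $r2:12, $r3:11, $r4:6, $r5:11, $r6:12, $r7:7}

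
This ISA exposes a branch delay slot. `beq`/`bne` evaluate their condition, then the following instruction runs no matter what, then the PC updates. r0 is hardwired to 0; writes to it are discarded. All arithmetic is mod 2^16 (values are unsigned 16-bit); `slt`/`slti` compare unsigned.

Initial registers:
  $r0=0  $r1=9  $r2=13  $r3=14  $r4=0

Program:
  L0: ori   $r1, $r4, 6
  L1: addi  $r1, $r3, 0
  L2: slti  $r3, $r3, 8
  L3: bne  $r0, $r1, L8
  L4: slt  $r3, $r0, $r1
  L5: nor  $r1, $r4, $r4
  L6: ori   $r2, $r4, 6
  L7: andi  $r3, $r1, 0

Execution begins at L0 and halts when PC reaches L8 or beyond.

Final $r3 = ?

#0 ori   $r1, $r4, 6 ; 0/6/13/14/0
#1 addi  $r1, $r3, 0 ; 0/14/13/14/0
#2 slti  $r3, $r3, 8 ; 0/14/13/0/0
#3 bne  $r0, $r1, L8 ; 0/14/13/0/0 ; →target
#4 slt  $r3, $r0, $r1 ; 0/14/13/1/0

1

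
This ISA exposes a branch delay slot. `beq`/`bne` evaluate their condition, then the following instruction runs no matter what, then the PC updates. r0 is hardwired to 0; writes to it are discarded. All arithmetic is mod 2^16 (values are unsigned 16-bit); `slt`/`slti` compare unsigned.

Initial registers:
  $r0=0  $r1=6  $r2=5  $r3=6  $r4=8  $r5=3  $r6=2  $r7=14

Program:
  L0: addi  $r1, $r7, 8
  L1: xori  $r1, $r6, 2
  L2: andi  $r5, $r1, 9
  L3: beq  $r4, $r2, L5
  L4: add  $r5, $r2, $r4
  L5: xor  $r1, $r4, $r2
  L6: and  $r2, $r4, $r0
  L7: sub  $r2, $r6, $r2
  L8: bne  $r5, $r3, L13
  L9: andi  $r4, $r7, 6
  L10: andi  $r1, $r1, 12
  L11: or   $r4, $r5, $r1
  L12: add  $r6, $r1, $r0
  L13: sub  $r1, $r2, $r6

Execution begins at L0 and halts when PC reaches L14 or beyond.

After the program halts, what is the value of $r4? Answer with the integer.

[0] addi  $r1, $r7, 8  →  {$r0:0, $r1:22, $r2:5, $r3:6, $r4:8, $r5:3, $r6:2, $r7:14}
[1] xori  $r1, $r6, 2  →  {$r0:0, $r1:0, $r2:5, $r3:6, $r4:8, $r5:3, $r6:2, $r7:14}
[2] andi  $r5, $r1, 9  →  {$r0:0, $r1:0, $r2:5, $r3:6, $r4:8, $r5:0, $r6:2, $r7:14}
[3] beq  $r4, $r2, L5  →  {$r0:0, $r1:0, $r2:5, $r3:6, $r4:8, $r5:0, $r6:2, $r7:14}  ⟨branch fallthrough⟩
[4] add  $r5, $r2, $r4  →  {$r0:0, $r1:0, $r2:5, $r3:6, $r4:8, $r5:13, $r6:2, $r7:14}
[5] xor  $r1, $r4, $r2  →  {$r0:0, $r1:13, $r2:5, $r3:6, $r4:8, $r5:13, $r6:2, $r7:14}
[6] and  $r2, $r4, $r0  →  {$r0:0, $r1:13, $r2:0, $r3:6, $r4:8, $r5:13, $r6:2, $r7:14}
[7] sub  $r2, $r6, $r2  →  {$r0:0, $r1:13, $r2:2, $r3:6, $r4:8, $r5:13, $r6:2, $r7:14}
[8] bne  $r5, $r3, L13  →  {$r0:0, $r1:13, $r2:2, $r3:6, $r4:8, $r5:13, $r6:2, $r7:14}  ⟨branch taken⟩
[9] andi  $r4, $r7, 6  →  {$r0:0, $r1:13, $r2:2, $r3:6, $r4:6, $r5:13, $r6:2, $r7:14}
[13] sub  $r1, $r2, $r6  →  {$r0:0, $r1:0, $r2:2, $r3:6, $r4:6, $r5:13, $r6:2, $r7:14}

6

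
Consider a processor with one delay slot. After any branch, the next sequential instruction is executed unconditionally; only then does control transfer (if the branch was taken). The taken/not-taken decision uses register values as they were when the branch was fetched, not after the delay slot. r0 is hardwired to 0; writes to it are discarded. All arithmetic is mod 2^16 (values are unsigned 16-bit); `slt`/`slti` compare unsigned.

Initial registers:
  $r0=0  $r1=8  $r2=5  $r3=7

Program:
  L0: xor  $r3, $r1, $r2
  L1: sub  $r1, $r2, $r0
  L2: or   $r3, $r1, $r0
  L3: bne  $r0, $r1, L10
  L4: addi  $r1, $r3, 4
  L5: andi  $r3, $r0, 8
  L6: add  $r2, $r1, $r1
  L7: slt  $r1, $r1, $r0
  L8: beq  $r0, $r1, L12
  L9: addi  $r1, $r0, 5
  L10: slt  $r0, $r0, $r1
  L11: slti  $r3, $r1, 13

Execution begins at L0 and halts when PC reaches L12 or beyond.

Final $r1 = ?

[0] xor  $r3, $r1, $r2  →  {$r0:0, $r1:8, $r2:5, $r3:13}
[1] sub  $r1, $r2, $r0  →  {$r0:0, $r1:5, $r2:5, $r3:13}
[2] or   $r3, $r1, $r0  →  {$r0:0, $r1:5, $r2:5, $r3:5}
[3] bne  $r0, $r1, L10  →  {$r0:0, $r1:5, $r2:5, $r3:5}  ⟨branch taken⟩
[4] addi  $r1, $r3, 4  →  {$r0:0, $r1:9, $r2:5, $r3:5}
[10] slt  $r0, $r0, $r1  →  {$r0:0, $r1:9, $r2:5, $r3:5}
[11] slti  $r3, $r1, 13  →  {$r0:0, $r1:9, $r2:5, $r3:1}

9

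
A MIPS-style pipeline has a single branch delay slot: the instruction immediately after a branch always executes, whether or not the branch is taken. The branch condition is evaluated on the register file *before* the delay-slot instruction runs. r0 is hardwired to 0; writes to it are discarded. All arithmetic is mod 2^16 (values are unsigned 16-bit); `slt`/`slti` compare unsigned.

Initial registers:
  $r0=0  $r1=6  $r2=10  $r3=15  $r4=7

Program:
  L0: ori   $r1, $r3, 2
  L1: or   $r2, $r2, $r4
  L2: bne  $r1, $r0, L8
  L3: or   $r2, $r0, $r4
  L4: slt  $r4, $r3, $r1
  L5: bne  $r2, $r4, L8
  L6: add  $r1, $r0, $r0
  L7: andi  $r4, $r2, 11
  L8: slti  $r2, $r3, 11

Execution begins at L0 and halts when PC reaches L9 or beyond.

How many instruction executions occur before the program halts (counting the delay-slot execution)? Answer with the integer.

  step pc=0: ori   $r1, $r3, 2  regs=(0,15,10,15,7)
  step pc=1: or   $r2, $r2, $r4  regs=(0,15,15,15,7)
  step pc=2: bne  $r1, $r0, L8  cond=T  regs=(0,15,15,15,7)
  step pc=3: or   $r2, $r0, $r4  regs=(0,15,7,15,7)
  step pc=8: slti  $r2, $r3, 11  regs=(0,15,0,15,7)

5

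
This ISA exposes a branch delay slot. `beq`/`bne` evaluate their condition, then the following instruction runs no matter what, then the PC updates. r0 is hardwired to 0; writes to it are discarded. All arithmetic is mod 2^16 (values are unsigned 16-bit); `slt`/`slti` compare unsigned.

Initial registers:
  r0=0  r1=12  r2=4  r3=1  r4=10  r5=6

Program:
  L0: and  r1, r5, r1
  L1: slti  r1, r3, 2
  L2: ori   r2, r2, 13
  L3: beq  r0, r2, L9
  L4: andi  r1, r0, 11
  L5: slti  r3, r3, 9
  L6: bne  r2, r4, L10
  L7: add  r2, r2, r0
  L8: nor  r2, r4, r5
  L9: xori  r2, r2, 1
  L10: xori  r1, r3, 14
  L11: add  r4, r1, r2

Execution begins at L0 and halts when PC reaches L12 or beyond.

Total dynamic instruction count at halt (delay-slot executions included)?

10

PC=0  and  r1, r5, r1        | r0=0 r1=4 r2=4 r3=1 r4=10 r5=6
PC=1  slti  r1, r3, 2        | r0=0 r1=1 r2=4 r3=1 r4=10 r5=6
PC=2  ori   r2, r2, 13       | r0=0 r1=1 r2=13 r3=1 r4=10 r5=6
PC=3  beq  r0, r2, L9        | r0=0 r1=1 r2=13 r3=1 r4=10 r5=6  [not taken]
PC=4  andi  r1, r0, 11       | r0=0 r1=0 r2=13 r3=1 r4=10 r5=6
PC=5  slti  r3, r3, 9        | r0=0 r1=0 r2=13 r3=1 r4=10 r5=6
PC=6  bne  r2, r4, L10       | r0=0 r1=0 r2=13 r3=1 r4=10 r5=6  [TAKEN]
PC=7  add  r2, r2, r0        | r0=0 r1=0 r2=13 r3=1 r4=10 r5=6
PC=10 xori  r1, r3, 14       | r0=0 r1=15 r2=13 r3=1 r4=10 r5=6
PC=11 add  r4, r1, r2        | r0=0 r1=15 r2=13 r3=1 r4=28 r5=6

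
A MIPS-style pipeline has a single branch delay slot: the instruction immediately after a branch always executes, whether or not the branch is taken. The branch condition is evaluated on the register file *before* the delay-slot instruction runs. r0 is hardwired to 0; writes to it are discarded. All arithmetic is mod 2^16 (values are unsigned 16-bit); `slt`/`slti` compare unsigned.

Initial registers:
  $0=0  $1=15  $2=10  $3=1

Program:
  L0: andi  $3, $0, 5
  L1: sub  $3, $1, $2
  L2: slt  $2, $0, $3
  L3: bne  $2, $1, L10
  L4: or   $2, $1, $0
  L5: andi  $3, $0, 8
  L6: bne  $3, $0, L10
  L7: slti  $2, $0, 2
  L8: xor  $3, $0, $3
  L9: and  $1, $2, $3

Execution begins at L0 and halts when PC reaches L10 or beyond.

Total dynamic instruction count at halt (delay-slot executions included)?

[0] andi  $3, $0, 5  →  {$0:0, $1:15, $2:10, $3:0}
[1] sub  $3, $1, $2  →  {$0:0, $1:15, $2:10, $3:5}
[2] slt  $2, $0, $3  →  {$0:0, $1:15, $2:1, $3:5}
[3] bne  $2, $1, L10  →  {$0:0, $1:15, $2:1, $3:5}  ⟨branch taken⟩
[4] or   $2, $1, $0  →  {$0:0, $1:15, $2:15, $3:5}

5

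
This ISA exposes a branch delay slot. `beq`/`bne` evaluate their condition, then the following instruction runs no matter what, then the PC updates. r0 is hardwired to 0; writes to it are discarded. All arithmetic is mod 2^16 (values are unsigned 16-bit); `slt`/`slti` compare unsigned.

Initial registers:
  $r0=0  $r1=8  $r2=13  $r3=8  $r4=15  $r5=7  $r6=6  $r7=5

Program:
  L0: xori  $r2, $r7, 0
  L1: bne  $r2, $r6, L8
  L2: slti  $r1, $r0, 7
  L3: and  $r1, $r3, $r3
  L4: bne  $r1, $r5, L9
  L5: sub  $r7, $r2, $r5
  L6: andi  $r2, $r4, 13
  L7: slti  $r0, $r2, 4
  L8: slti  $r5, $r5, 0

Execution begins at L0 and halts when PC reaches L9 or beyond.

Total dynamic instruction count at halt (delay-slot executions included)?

#0 xori  $r2, $r7, 0 ; 0/8/5/8/15/7/6/5
#1 bne  $r2, $r6, L8 ; 0/8/5/8/15/7/6/5 ; →target
#2 slti  $r1, $r0, 7 ; 0/1/5/8/15/7/6/5
#8 slti  $r5, $r5, 0 ; 0/1/5/8/15/0/6/5

4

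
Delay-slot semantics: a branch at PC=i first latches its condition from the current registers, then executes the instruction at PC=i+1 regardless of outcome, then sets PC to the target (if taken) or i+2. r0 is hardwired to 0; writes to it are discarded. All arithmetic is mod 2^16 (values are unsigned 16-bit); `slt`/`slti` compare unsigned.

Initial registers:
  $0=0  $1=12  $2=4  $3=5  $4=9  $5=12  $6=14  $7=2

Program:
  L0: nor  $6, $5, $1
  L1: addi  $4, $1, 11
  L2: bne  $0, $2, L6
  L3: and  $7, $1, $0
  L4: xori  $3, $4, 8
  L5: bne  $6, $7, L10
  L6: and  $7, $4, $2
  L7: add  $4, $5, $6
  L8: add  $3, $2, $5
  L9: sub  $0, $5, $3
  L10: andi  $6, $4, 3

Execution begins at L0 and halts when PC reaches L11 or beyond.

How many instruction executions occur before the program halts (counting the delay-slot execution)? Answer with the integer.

PC=0  nor  $6, $5, $1        | $0=0 $1=12 $2=4 $3=5 $4=9 $5=12 $6=65523 $7=2
PC=1  addi  $4, $1, 11       | $0=0 $1=12 $2=4 $3=5 $4=23 $5=12 $6=65523 $7=2
PC=2  bne  $0, $2, L6        | $0=0 $1=12 $2=4 $3=5 $4=23 $5=12 $6=65523 $7=2  [TAKEN]
PC=3  and  $7, $1, $0        | $0=0 $1=12 $2=4 $3=5 $4=23 $5=12 $6=65523 $7=0
PC=6  and  $7, $4, $2        | $0=0 $1=12 $2=4 $3=5 $4=23 $5=12 $6=65523 $7=4
PC=7  add  $4, $5, $6        | $0=0 $1=12 $2=4 $3=5 $4=65535 $5=12 $6=65523 $7=4
PC=8  add  $3, $2, $5        | $0=0 $1=12 $2=4 $3=16 $4=65535 $5=12 $6=65523 $7=4
PC=9  sub  $0, $5, $3        | $0=0 $1=12 $2=4 $3=16 $4=65535 $5=12 $6=65523 $7=4
PC=10 andi  $6, $4, 3        | $0=0 $1=12 $2=4 $3=16 $4=65535 $5=12 $6=3 $7=4

9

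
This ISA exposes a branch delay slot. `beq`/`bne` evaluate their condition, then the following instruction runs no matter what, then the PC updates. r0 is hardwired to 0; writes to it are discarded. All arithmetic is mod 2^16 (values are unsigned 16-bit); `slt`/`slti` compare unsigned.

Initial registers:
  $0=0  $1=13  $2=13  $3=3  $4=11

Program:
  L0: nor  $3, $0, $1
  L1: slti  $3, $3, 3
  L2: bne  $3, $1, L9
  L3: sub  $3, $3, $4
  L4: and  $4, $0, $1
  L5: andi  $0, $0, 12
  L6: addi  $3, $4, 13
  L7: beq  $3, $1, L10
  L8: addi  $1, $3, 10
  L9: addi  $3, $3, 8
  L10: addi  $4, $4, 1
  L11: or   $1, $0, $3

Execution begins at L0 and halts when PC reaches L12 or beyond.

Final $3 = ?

[0] nor  $3, $0, $1  →  {$0:0, $1:13, $2:13, $3:65522, $4:11}
[1] slti  $3, $3, 3  →  {$0:0, $1:13, $2:13, $3:0, $4:11}
[2] bne  $3, $1, L9  →  {$0:0, $1:13, $2:13, $3:0, $4:11}  ⟨branch taken⟩
[3] sub  $3, $3, $4  →  {$0:0, $1:13, $2:13, $3:65525, $4:11}
[9] addi  $3, $3, 8  →  {$0:0, $1:13, $2:13, $3:65533, $4:11}
[10] addi  $4, $4, 1  →  {$0:0, $1:13, $2:13, $3:65533, $4:12}
[11] or   $1, $0, $3  →  {$0:0, $1:65533, $2:13, $3:65533, $4:12}

65533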